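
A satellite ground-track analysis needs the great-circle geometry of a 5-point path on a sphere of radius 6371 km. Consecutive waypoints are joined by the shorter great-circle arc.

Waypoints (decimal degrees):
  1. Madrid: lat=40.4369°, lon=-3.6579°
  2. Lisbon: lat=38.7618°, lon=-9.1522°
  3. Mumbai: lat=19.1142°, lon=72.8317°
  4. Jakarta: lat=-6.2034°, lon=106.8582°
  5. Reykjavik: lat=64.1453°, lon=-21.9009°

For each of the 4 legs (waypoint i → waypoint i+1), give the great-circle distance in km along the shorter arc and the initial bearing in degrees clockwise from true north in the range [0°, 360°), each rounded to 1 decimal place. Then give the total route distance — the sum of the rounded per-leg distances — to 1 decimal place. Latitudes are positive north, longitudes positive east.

Leg 1: dist=506.1 km, bearing=250.2°
Leg 2: dist=8014.5 km, bearing=79.5°
Leg 3: dist=4670.5 km, bearing=123.8°
Leg 4: dist=12413.0 km, bearing=338.5°
Total: 25604.1 km

Leg 1: φ1=0.7057570, φ2=0.6765210, Δφ=-0.0292360, Δλ=-0.0958936 rad; a=sin²(Δφ/2)+cosφ1·cosφ2·sin²(Δλ/2)=0.0015769936; c=2·atan2(√a, √(1-a))=0.079443648; dist=6371·c=506.135 ≈ 506.1 km; running total=506.1 km
Leg 1 bearing: y=sinΔλ·cosφ2=-0.07465904, x=cosφ1·sinφ2-sinφ1·cosφ2·cosΔλ=-0.02690826; θ=atan2(y, x)=-109.8199° <0 so +360° → 250.1801° ≈ 250.2°
Leg 2: φ1=0.6765210, φ2=0.3336057, Δφ=-0.3429153, Δλ=1.4308890 rad; a=sin²(Δφ/2)+cosφ1·cosφ2·sin²(Δλ/2)=0.3461222295; c=2·atan2(√a, √(1-a))=1.257963147; dist=6371·c=8014.483 ≈ 8014.5 km; running total=8520.6 km
Leg 2 bearing: y=sinΔλ·cosφ2=0.93563541, x=cosφ1·sinφ2-sinφ1·cosφ2·cosΔλ=0.17283780; θ=atan2(y, x)=79.5339° ≈ 79.5°
Leg 3: φ1=0.3336057, φ2=-0.1082698, Δφ=-0.4418755, Δλ=0.5938745 rad; a=sin²(Δφ/2)+cosφ1·cosφ2·sin²(Δλ/2)=0.1284414073; c=2·atan2(√a, √(1-a))=0.733079592; dist=6371·c=4670.450 ≈ 4670.5 km; running total=13191.1 km
Leg 3 bearing: y=sinΔλ·cosφ2=0.55629971, x=cosφ1·sinφ2-sinφ1·cosφ2·cosΔλ=-0.37189713; θ=atan2(y, x)=123.7635° ≈ 123.8°
Leg 4: φ1=-0.1082698, φ2=1.1195467, Δφ=1.2278164, Δλ=-2.2472702 rad; a=sin²(Δφ/2)+cosφ1·cosφ2·sin²(Δλ/2)=0.6843283258; c=2·atan2(√a, √(1-a))=1.948359797; dist=6371·c=12413.000 ≈ 12413.0 km; running total=25604.1 km
Leg 4 bearing: y=sinΔλ·cosφ2=-0.34005680, x=cosφ1·sinφ2-sinφ1·cosφ2·cosΔλ=0.86513215; θ=atan2(y, x)=-21.4583° <0 so +360° → 338.5417° ≈ 338.5°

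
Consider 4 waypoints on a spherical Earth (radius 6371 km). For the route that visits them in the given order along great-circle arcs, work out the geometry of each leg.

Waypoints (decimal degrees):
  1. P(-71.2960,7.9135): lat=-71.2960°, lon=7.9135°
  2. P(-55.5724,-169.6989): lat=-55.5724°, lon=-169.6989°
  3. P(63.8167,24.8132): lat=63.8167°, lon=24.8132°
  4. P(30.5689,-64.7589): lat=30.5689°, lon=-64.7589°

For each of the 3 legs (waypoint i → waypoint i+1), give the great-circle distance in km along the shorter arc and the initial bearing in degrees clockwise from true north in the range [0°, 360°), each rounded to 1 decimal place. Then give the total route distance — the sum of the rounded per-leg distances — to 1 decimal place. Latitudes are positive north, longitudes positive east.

Leg 1: dist=5906.7 km, bearing=181.7°
Leg 2: dist=18794.6 km, bearing=324.5°
Leg 3: dist=6967.8 km, bearing=284.2°
Total: 31669.1 km

Leg 1: φ1=-1.2443499, φ2=-0.9699214, Δφ=0.2744286, Δλ=-3.0999212 rad; a=sin²(Δφ/2)+cosφ1·cosφ2·sin²(Δλ/2)=0.1999317594; c=2·atan2(√a, √(1-a))=0.927124606; dist=6371·c=5906.711 ≈ 5906.7 km; running total=5906.7 km
Leg 1 bearing: y=sinΔλ·cosφ2=-0.02355275, x=cosφ1·sinφ2-sinφ1·cosφ2·cosΔλ=-0.79955079; θ=atan2(y, x)=-178.3127° <0 so +360° → 181.6873° ≈ 181.7°
Leg 2: φ1=-0.9699214, φ2=1.1138115, Δφ=2.0837329, Δλ=3.3948766 rad; a=sin²(Δφ/2)+cosφ1·cosφ2·sin²(Δλ/2)=0.9908532247; c=2·atan2(√a, √(1-a))=2.950022301; dist=6371·c=18794.592 ≈ 18794.6 km; running total=24701.3 km
Leg 2 bearing: y=sinΔλ·cosφ2=-0.11056897, x=cosφ1·sinφ2-sinφ1·cosφ2·cosΔλ=0.15500629; θ=atan2(y, x)=-35.5010° <0 so +360° → 324.4990° ≈ 324.5°
Leg 3: φ1=1.1138115, φ2=0.5335280, Δφ=-0.5802836, Δλ=-1.5633281 rad; a=sin²(Δφ/2)+cosφ1·cosφ2·sin²(Δλ/2)=0.2703874323; c=2·atan2(√a, √(1-a))=1.093673606; dist=6371·c=6967.795 ≈ 6967.8 km; running total=31669.1 km
Leg 3 bearing: y=sinΔλ·cosφ2=-0.86099420, x=cosφ1·sinφ2-sinφ1·cosφ2·cosΔλ=0.21863502; θ=atan2(y, x)=-75.7519° <0 so +360° → 284.2481° ≈ 284.2°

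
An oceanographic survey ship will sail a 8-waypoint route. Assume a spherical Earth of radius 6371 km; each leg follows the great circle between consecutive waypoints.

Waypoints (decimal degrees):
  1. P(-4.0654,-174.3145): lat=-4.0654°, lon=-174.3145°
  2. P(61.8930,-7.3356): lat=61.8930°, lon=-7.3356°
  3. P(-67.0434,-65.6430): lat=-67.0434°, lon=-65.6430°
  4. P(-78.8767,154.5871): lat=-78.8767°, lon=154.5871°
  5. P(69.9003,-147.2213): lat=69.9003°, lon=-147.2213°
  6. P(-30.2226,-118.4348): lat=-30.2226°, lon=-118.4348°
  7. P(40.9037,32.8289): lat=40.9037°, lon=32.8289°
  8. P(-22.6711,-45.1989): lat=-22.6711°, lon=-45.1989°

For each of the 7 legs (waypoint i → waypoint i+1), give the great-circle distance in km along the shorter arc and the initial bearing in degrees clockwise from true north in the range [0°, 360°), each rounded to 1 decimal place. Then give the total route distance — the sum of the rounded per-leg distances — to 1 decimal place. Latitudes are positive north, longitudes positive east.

Leg 1: dist=13494.4 km, bearing=7.1°
Leg 2: dist=15089.0 km, bearing=208.4°
Leg 3: dist=3582.1 km, bearing=193.5°
Leg 4: dist=16950.3 km, bearing=39.1°
Leg 5: dist=11371.5 km, bearing=154.8°
Leg 6: dist=17174.5 km, bearing=57.4°
Leg 7: dist=10695.1 km, bearing=245.2°
Total: 88356.9 km

Leg 1: φ1=-0.0709546, φ2=1.0802366, Δφ=1.1511912, Δλ=2.9143316 rad; a=sin²(Δφ/2)+cosφ1·cosφ2·sin²(Δλ/2)=0.7601926247; c=2·atan2(√a, √(1-a))=2.118098363; dist=6371·c=13494.405 ≈ 13494.4 km; running total=13494.4 km
Leg 1 bearing: y=sinΔλ·cosφ2=0.10614790, x=cosφ1·sinφ2-sinφ1·cosφ2·cosΔλ=0.84730857; θ=atan2(y, x)=7.1406° ≈ 7.1°
Leg 2: φ1=1.0802366, φ2=-1.1701281, Δφ=-2.2503647, Δλ=-1.0176561 rad; a=sin²(Δφ/2)+cosφ1·cosφ2·sin²(Δλ/2)=0.8578366720; c=2·atan2(√a, √(1-a))=2.368384033; dist=6371·c=15088.975 ≈ 15089.0 km; running total=28583.4 km
Leg 2 bearing: y=sinΔλ·cosφ2=-0.33187152, x=cosφ1·sinφ2-sinφ1·cosφ2·cosΔλ=-0.61455102; θ=atan2(y, x)=-151.6299° <0 so +360° → 208.3701° ≈ 208.4°
Leg 3: φ1=-1.1701281, φ2=-1.3766581, Δφ=-0.2065300, Δλ=3.8437404 rad; a=sin²(Δφ/2)+cosφ1·cosφ2·sin²(Δλ/2)=0.0769720904; c=2·atan2(√a, √(1-a))=0.562253713; dist=6371·c=3582.118 ≈ 3582.1 km; running total=32165.5 km
Leg 3 bearing: y=sinΔλ·cosφ2=-0.12459974, x=cosφ1·sinφ2-sinφ1·cosφ2·cosΔλ=-0.51832852; θ=atan2(y, x)=-166.4833° <0 so +360° → 193.5167° ≈ 193.5°
Leg 4: φ1=-1.3766581, φ2=1.2199904, Δφ=2.5966485, Δλ=-5.2675503 rad; a=sin²(Δφ/2)+cosφ1·cosφ2·sin²(Δλ/2)=0.9432549863; c=2·atan2(√a, √(1-a))=2.660543533; dist=6371·c=16950.323 ≈ 16950.3 km; running total=49115.8 km
Leg 4 bearing: y=sinΔλ·cosφ2=0.29204313, x=cosφ1·sinφ2-sinφ1·cosφ2·cosΔλ=0.35890232; θ=atan2(y, x)=39.1357° ≈ 39.1°
Leg 5: φ1=1.2199904, φ2=-0.5274839, Δφ=-1.7474743, Δλ=0.5024192 rad; a=sin²(Δφ/2)+cosφ1·cosφ2·sin²(Δλ/2)=0.6062282417; c=2·atan2(√a, √(1-a))=1.784884476; dist=6371·c=11371.499 ≈ 11371.5 km; running total=60487.3 km
Leg 5 bearing: y=sinΔλ·cosφ2=0.41609352, x=cosφ1·sinφ2-sinφ1·cosφ2·cosΔλ=-0.88415407; θ=atan2(y, x)=154.7978° ≈ 154.8°
Leg 6: φ1=-0.5274839, φ2=0.7139042, Δφ=1.2413881, Δλ=2.6400496 rad; a=sin²(Δφ/2)+cosφ1·cosφ2·sin²(Δλ/2)=0.9511209853; c=2·atan2(√a, √(1-a))=2.695736903; dist=6371·c=17174.540 ≈ 17174.5 km; running total=77661.8 km
Leg 6 bearing: y=sinΔλ·cosφ2=0.36337824, x=cosφ1·sinφ2-sinφ1·cosφ2·cosΔλ=0.23219751; θ=atan2(y, x)=57.4216° ≈ 57.4°
Leg 7: φ1=0.7139042, φ2=-0.3956853, Δφ=-1.1095896, Δλ=-1.3618420 rad; a=sin²(Δφ/2)+cosφ1·cosφ2·sin²(Δλ/2)=0.5538567613; c=2·atan2(√a, √(1-a))=1.678719230; dist=6371·c=10695.120 ≈ 10695.1 km; running total=88356.9 km
Leg 7 bearing: y=sinΔλ·cosφ2=-0.90266168, x=cosφ1·sinφ2-sinφ1·cosφ2·cosΔλ=-0.41665296; θ=atan2(y, x)=-114.7772° <0 so +360° → 245.2228° ≈ 245.2°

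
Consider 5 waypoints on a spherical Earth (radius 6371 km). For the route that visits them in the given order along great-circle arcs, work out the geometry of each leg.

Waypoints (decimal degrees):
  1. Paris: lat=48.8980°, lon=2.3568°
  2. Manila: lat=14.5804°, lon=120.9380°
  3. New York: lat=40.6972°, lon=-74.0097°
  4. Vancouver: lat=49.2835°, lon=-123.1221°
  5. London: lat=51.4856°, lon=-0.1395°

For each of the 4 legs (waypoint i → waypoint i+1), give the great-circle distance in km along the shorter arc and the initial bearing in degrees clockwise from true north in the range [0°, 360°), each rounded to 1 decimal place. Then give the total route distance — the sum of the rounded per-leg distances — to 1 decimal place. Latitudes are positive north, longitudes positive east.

Leg 1: φ1=0.8534311, φ2=0.2544760, Δφ=-0.5989551, Δλ=2.0696324 rad; a=sin²(Δφ/2)+cosφ1·cosφ2·sin²(Δλ/2)=0.5573399485; c=2·atan2(√a, √(1-a))=1.685729092; dist=6371·c=10739.780 ≈ 10739.8 km; running total=10739.8 km
Leg 1 bearing: y=sinΔλ·cosφ2=0.84985980, x=cosφ1·sinφ2-sinφ1·cosφ2·cosΔλ=0.51438006; θ=atan2(y, x)=58.8155° ≈ 58.8°
Leg 2: φ1=0.2544760, φ2=0.7103001, Δφ=0.4558242, Δλ=-3.4024792 rad; a=sin²(Δφ/2)+cosφ1·cosφ2·sin²(Δλ/2)=0.7723860196; c=2·atan2(√a, √(1-a))=2.146913577; dist=6371·c=13677.986 ≈ 13678.0 km; running total=24417.8 km
Leg 2 bearing: y=sinΔλ·cosφ2=0.19555929, x=cosφ1·sinφ2-sinφ1·cosφ2·cosΔλ=0.81546305; θ=atan2(y, x)=13.4856° ≈ 13.5°
Leg 3: φ1=0.7103001, φ2=0.8601593, Δφ=0.1498592, Δλ=-0.8571731 rad; a=sin²(Δφ/2)+cosφ1·cosφ2·sin²(Δλ/2)=0.0910208654; c=2·atan2(√a, √(1-a))=0.612943439; dist=6371·c=3905.063 ≈ 3905.1 km; running total=28322.9 km
Leg 3 bearing: y=sinΔλ·cosφ2=-0.49314827, x=cosφ1·sinφ2-sinφ1·cosφ2·cosΔλ=0.29622468; θ=atan2(y, x)=-59.0076° <0 so +360° → 300.9924° ≈ 301.0°
Leg 4: φ1=0.8601593, φ2=0.8985932, Δφ=0.0384339, Δλ=2.1464513 rad; a=sin²(Δφ/2)+cosφ1·cosφ2·sin²(Δλ/2)=0.3140375518; c=2·atan2(√a, √(1-a))=1.189714511; dist=6371·c=7579.671 ≈ 7579.7 km; running total=35902.6 km
Leg 4 bearing: y=sinΔλ·cosφ2=0.52235262, x=cosφ1·sinφ2-sinφ1·cosφ2·cosΔλ=0.76734582; θ=atan2(y, x)=34.2442° ≈ 34.2°

Leg 1: dist=10739.8 km, bearing=58.8°
Leg 2: dist=13678.0 km, bearing=13.5°
Leg 3: dist=3905.1 km, bearing=301.0°
Leg 4: dist=7579.7 km, bearing=34.2°
Total: 35902.6 km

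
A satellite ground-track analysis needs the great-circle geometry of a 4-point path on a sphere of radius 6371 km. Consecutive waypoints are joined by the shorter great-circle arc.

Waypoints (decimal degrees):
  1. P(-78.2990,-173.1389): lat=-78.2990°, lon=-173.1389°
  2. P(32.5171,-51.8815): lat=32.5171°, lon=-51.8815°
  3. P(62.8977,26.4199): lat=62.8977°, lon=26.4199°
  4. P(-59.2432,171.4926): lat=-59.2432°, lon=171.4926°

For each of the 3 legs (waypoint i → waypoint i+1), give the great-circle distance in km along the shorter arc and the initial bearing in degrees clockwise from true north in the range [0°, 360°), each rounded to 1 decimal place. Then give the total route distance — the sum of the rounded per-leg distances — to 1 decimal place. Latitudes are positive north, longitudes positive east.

Leg 1: dist=14228.5 km, bearing=113.9°
Leg 2: dist=6248.2 km, bearing=32.5°
Leg 3: dist=18118.2 km, bearing=93.6°
Total: 38594.9 km

Leg 1: φ1=-1.3665754, φ2=0.5675305, Δφ=1.9341058, Δλ=2.1163409 rad; a=sin²(Δφ/2)+cosφ1·cosφ2·sin²(Δλ/2)=0.8075576900; c=2·atan2(√a, √(1-a))=2.233328625; dist=6371·c=14228.537 ≈ 14228.5 km; running total=14228.5 km
Leg 1 bearing: y=sinΔλ·cosφ2=0.72083173, x=cosφ1·sinφ2-sinφ1·cosφ2·cosΔλ=-0.31942869; θ=atan2(y, x)=113.9000° ≈ 113.9°
Leg 2: φ1=0.5675305, φ2=1.0977720, Δφ=0.5302415, Δλ=1.3666172 rad; a=sin²(Δφ/2)+cosφ1·cosφ2·sin²(Δλ/2)=0.2217906301; c=2·atan2(√a, √(1-a))=0.980726866; dist=6371·c=6248.211 ≈ 6248.2 km; running total=20476.7 km
Leg 2 bearing: y=sinΔλ·cosφ2=0.44611721, x=cosφ1·sinφ2-sinφ1·cosφ2·cosΔλ=0.70098332; θ=atan2(y, x)=32.4733° ≈ 32.5°
Leg 3: φ1=1.0977720, φ2=-1.0339889, Δφ=-2.1317609, Δλ=2.5319963 rad; a=sin²(Δφ/2)+cosφ1·cosφ2·sin²(Δλ/2)=0.9780008467; c=2·atan2(√a, √(1-a))=2.843851866; dist=6371·c=18118.180 ≈ 18118.2 km; running total=38594.9 km
Leg 3 bearing: y=sinΔλ·cosφ2=0.29279239, x=cosφ1·sinφ2-sinφ1·cosφ2·cosΔλ=-0.01825859; θ=atan2(y, x)=93.5684° ≈ 93.6°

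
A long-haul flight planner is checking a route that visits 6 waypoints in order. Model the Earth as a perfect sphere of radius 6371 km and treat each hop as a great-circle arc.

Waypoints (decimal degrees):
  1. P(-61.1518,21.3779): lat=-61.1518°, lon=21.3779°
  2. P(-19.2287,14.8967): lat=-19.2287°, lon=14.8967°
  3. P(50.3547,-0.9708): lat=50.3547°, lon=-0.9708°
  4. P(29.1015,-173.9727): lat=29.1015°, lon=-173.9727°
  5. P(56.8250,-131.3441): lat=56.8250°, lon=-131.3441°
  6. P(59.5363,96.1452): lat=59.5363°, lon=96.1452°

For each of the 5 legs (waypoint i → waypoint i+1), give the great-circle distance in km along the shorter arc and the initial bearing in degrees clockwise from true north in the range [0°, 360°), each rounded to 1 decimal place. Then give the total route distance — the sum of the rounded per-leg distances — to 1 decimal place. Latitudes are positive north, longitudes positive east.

Leg 1: φ1=-1.0673003, φ2=-0.3356041, Δφ=0.7316961, Δλ=-0.1131183 rad; a=sin²(Δφ/2)+cosφ1·cosφ2·sin²(Δλ/2)=0.1294346791; c=2·atan2(√a, √(1-a))=0.736043426; dist=6371·c=4689.333 ≈ 4689.3 km; running total=4689.3 km
Leg 1 bearing: y=sinΔλ·cosφ2=-0.10657995, x=cosφ1·sinφ2-sinφ1·cosφ2·cosΔλ=0.66284696; θ=atan2(y, x)=-9.1345° <0 so +360° → 350.8655° ≈ 350.9°
Leg 2: φ1=-0.3356041, φ2=0.8788553, Δφ=1.2144594, Δλ=-0.2769401 rad; a=sin²(Δφ/2)+cosφ1·cosφ2·sin²(Δλ/2)=0.3370556907; c=2·atan2(√a, √(1-a))=1.238844820; dist=6371·c=7892.680 ≈ 7892.7 km; running total=12582.0 km
Leg 2 bearing: y=sinΔλ·cosφ2=-0.17444692, x=cosφ1·sinφ2-sinφ1·cosφ2·cosΔλ=0.92917430; θ=atan2(y, x)=-10.6332° <0 so +360° → 349.3668° ≈ 349.4°
Leg 3: φ1=0.8788553, φ2=0.5079170, Δφ=-0.3709383, Δλ=-3.0194528 rad; a=sin²(Δφ/2)+cosφ1·cosφ2·sin²(Δλ/2)=0.5894169759; c=2·atan2(√a, √(1-a))=1.750597496; dist=6371·c=11153.057 ≈ 11153.1 km; running total=23735.1 km
Leg 3 bearing: y=sinΔλ·cosφ2=-0.10645574, x=cosφ1·sinφ2-sinφ1·cosφ2·cosΔλ=0.97810306; θ=atan2(y, x)=-6.2116° <0 so +360° → 353.7884° ≈ 353.8°
Leg 4: φ1=0.5079170, φ2=0.9917833, Δφ=0.4838664, Δλ=0.7440094 rad; a=sin²(Δφ/2)+cosφ1·cosφ2·sin²(Δλ/2)=0.1205679106; c=2·atan2(√a, √(1-a))=0.709229055; dist=6371·c=4518.498 ≈ 4518.5 km; running total=28253.6 km
Leg 4 bearing: y=sinΔλ·cosφ2=0.37058623, x=cosφ1·sinφ2-sinφ1·cosφ2·cosΔλ=0.53552871; θ=atan2(y, x)=34.6833° ≈ 34.7°
Leg 5: φ1=0.9917833, φ2=1.0391045, Δφ=0.0473211, Δλ=3.9704373 rad; a=sin²(Δφ/2)+cosφ1·cosφ2·sin²(Δλ/2)=0.2330043262; c=2·atan2(√a, √(1-a))=1.007482010; dist=6371·c=6418.668 ≈ 6418.7 km; running total=34672.3 km
Leg 5 bearing: y=sinΔλ·cosφ2=-0.37373001, x=cosφ1·sinφ2-sinφ1·cosφ2·cosΔλ=0.75840564; θ=atan2(y, x)=-26.2333° <0 so +360° → 333.7667° ≈ 333.8°

Leg 1: dist=4689.3 km, bearing=350.9°
Leg 2: dist=7892.7 km, bearing=349.4°
Leg 3: dist=11153.1 km, bearing=353.8°
Leg 4: dist=4518.5 km, bearing=34.7°
Leg 5: dist=6418.7 km, bearing=333.8°
Total: 34672.3 km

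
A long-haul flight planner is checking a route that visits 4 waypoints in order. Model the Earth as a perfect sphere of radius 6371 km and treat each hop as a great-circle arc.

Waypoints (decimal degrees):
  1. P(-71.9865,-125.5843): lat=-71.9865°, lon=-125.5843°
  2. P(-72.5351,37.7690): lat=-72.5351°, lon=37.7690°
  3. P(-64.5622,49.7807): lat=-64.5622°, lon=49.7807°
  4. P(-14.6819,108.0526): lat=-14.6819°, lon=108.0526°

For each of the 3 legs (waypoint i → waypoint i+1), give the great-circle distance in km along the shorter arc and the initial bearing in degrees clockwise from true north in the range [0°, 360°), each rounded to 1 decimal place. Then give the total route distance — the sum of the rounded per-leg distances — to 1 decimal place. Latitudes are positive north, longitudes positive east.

Leg 1: φ1=-1.2564014, φ2=-1.2659763, Δφ=-0.0095749, Δλ=2.8510529 rad; a=sin²(Δφ/2)+cosφ1·cosφ2·sin²(Δλ/2)=0.0908879507; c=2·atan2(√a, √(1-a))=0.612481198; dist=6371·c=3902.118 ≈ 3902.1 km; running total=3902.1 km
Leg 1 bearing: y=sinΔλ·cosφ2=0.08597561, x=cosφ1·sinφ2-sinφ1·cosφ2·cosΔλ=-0.56843427; θ=atan2(y, x)=171.3992° ≈ 171.4°
Leg 2: φ1=-1.2659763, φ2=-1.1268230, Δφ=0.1391534, Δλ=0.2096437 rad; a=sin²(Δφ/2)+cosφ1·cosφ2·sin²(Δλ/2)=0.0062443581; c=2·atan2(√a, √(1-a))=0.158207445; dist=6371·c=1007.940 ≈ 1007.9 km; running total=4910.0 km
Leg 2 bearing: y=sinΔλ·cosφ2=0.08939031, x=cosφ1·sinφ2-sinφ1·cosφ2·cosΔλ=0.12973372; θ=atan2(y, x)=34.5680° ≈ 34.6°
Leg 3: φ1=-1.1268230, φ2=-0.2562475, Δφ=0.8705755, Δλ=1.0170365 rad; a=sin²(Δφ/2)+cosφ1·cosφ2·sin²(Δλ/2)=0.2763046908; c=2·atan2(√a, √(1-a))=1.106950790; dist=6371·c=7052.383 ≈ 7052.4 km; running total=11962.4 km
Leg 3 bearing: y=sinΔλ·cosφ2=0.82278092, x=cosφ1·sinφ2-sinφ1·cosφ2·cosΔλ=0.35053273; θ=atan2(y, x)=66.9243° ≈ 66.9°

Leg 1: dist=3902.1 km, bearing=171.4°
Leg 2: dist=1007.9 km, bearing=34.6°
Leg 3: dist=7052.4 km, bearing=66.9°
Total: 11962.4 km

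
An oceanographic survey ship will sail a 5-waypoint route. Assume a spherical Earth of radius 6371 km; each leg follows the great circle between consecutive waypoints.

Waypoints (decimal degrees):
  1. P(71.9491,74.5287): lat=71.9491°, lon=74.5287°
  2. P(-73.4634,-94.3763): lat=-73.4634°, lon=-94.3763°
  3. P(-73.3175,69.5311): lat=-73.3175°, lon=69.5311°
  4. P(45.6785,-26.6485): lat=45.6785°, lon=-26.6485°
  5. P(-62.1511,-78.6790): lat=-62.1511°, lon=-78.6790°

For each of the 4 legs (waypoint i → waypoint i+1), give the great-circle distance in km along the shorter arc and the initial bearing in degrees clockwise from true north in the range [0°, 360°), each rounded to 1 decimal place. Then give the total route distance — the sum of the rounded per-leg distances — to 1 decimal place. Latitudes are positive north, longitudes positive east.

Leg 1: dist=19612.3 km, bearing=240.1°
Leg 2: dist=3656.4 km, bearing=171.6°
Leg 3: dist=15009.5 km, bearing=280.9°
Leg 4: dist=12851.9 km, bearing=204.1°
Total: 51130.1 km

Leg 1: φ1=1.2557487, φ2=-1.2821782, Δφ=-2.5379269, Δλ=-2.9479484 rad; a=sin²(Δφ/2)+cosφ1·cosφ2·sin²(Δλ/2)=0.9990011718; c=2·atan2(√a, √(1-a))=3.078373639; dist=6371·c=19612.318 ≈ 19612.3 km; running total=19612.3 km
Leg 1 bearing: y=sinΔλ·cosφ2=-0.05477272, x=cosφ1·sinφ2-sinφ1·cosφ2·cosΔλ=-0.03148446; θ=atan2(y, x)=-119.8911° <0 so +360° → 240.1089° ≈ 240.1°
Leg 2: φ1=-1.2821782, φ2=-1.2796318, Δφ=0.0025464, Δλ=2.8607238 rad; a=sin²(Δφ/2)+cosφ1·cosφ2·sin²(Δλ/2)=0.0801082778; c=2·atan2(√a, √(1-a))=0.573912098; dist=6371·c=3656.394 ≈ 3656.4 km; running total=23268.7 km
Leg 2 bearing: y=sinΔλ·cosφ2=0.07957253, x=cosφ1·sinφ2-sinφ1·cosφ2·cosΔλ=-0.53705864; θ=atan2(y, x)=171.5722° ≈ 171.6°
Leg 3: φ1=-1.2796318, φ2=0.7972402, Δφ=2.0768720, Δλ=-1.6786507 rad; a=sin²(Δφ/2)+cosφ1·cosφ2·sin²(Δλ/2)=0.8534543472; c=2·atan2(√a, √(1-a))=2.355914392; dist=6371·c=15009.531 ≈ 15009.5 km; running total=38278.2 km
Leg 3 bearing: y=sinΔλ·cosφ2=-0.69462399, x=cosφ1·sinφ2-sinφ1·cosφ2·cosΔλ=0.13333269; θ=atan2(y, x)=-79.1343° <0 so +360° → 280.8657° ≈ 280.9°
Leg 4: φ1=0.7972402, φ2=-1.0847413, Δφ=-1.8819816, Δλ=-0.9081035 rad; a=sin²(Δφ/2)+cosφ1·cosφ2·sin²(Δλ/2)=0.7158830461; c=2·atan2(√a, √(1-a))=2.017246193; dist=6371·c=12851.875 ≈ 12851.9 km; running total=51130.1 km
Leg 4 bearing: y=sinΔλ·cosφ2=-0.36826552, x=cosφ1·sinφ2-sinφ1·cosφ2·cosΔλ=-0.82338238; θ=atan2(y, x)=-155.9030° <0 so +360° → 204.0970° ≈ 204.1°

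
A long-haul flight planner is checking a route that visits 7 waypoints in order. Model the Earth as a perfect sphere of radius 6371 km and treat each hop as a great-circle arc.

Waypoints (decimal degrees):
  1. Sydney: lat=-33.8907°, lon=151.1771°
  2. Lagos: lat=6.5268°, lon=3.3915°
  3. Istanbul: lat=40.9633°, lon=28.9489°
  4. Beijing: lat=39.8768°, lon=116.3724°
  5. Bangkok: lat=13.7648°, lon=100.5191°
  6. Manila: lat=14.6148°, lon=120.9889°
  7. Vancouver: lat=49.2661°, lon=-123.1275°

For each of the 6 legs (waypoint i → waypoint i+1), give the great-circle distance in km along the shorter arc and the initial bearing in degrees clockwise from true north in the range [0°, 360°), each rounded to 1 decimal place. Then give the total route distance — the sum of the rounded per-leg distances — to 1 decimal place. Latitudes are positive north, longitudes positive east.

Leg 1: dist=15519.0 km, bearing=234.7°
Leg 2: dist=4591.6 km, bearing=29.6°
Leg 3: dist=7059.7 km, bearing=59.0°
Leg 4: dist=3290.2 km, bearing=212.5°
Leg 5: dist=2208.0 km, bearing=85.0°
Leg 6: dist=10546.2 km, bearing=36.1°
Total: 43214.7 km

Leg 1: φ1=-0.5915043, φ2=0.1139141, Δφ=0.7054185, Δλ=-2.5793453 rad; a=sin²(Δφ/2)+cosφ1·cosφ2·sin²(Δλ/2)=0.8805733483; c=2·atan2(√a, √(1-a))=2.435875624; dist=6371·c=15518.964 ≈ 15519.0 km; running total=15519.0 km
Leg 1 bearing: y=sinΔλ·cosφ2=-0.52963387, x=cosφ1·sinφ2-sinφ1·cosφ2·cosΔλ=-0.37435767; θ=atan2(y, x)=-125.2536° <0 so +360° → 234.7464° ≈ 234.7°
Leg 2: φ1=0.1139141, φ2=0.7149445, Δφ=0.6010303, Δλ=0.4460608 rad; a=sin²(Δφ/2)+cosφ1·cosφ2·sin²(Δλ/2)=0.1243272345; c=2·atan2(√a, √(1-a))=0.720697643; dist=6371·c=4591.565 ≈ 4591.6 km; running total=20110.6 km
Leg 2 bearing: y=sinΔλ·cosφ2=0.32577434, x=cosφ1·sinφ2-sinφ1·cosφ2·cosΔλ=0.57389108; θ=atan2(y, x)=29.5818° ≈ 29.6°
Leg 3: φ1=0.7149445, φ2=0.6959815, Δφ=-0.0189630, Δλ=1.5258279 rad; a=sin²(Δφ/2)+cosφ1·cosφ2·sin²(Δλ/2)=0.2768171935; c=2·atan2(√a, √(1-a))=1.108096567; dist=6371·c=7059.683 ≈ 7059.7 km; running total=27170.3 km
Leg 3 bearing: y=sinΔλ·cosφ2=0.76664903, x=cosφ1·sinφ2-sinφ1·cosφ2·cosΔλ=0.46152683; θ=atan2(y, x)=58.9518° ≈ 59.0°
Leg 4: φ1=0.6959815, φ2=0.2402411, Δφ=-0.4557404, Δλ=-0.2766923 rad; a=sin²(Δφ/2)+cosφ1·cosφ2·sin²(Δλ/2)=0.0652079153; c=2·atan2(√a, √(1-a))=0.516436761; dist=6371·c=3290.219 ≈ 3290.2 km; running total=30460.5 km
Leg 4 bearing: y=sinΔλ·cosφ2=-0.26532982, x=cosφ1·sinφ2-sinφ1·cosφ2·cosΔλ=-0.41644142; θ=atan2(y, x)=-147.4973° <0 so +360° → 212.5027° ≈ 212.5°
Leg 5: φ1=0.2402411, φ2=0.2550764, Δφ=0.0148353, Δλ=0.3572654 rad; a=sin²(Δφ/2)+cosφ1·cosφ2·sin²(Δλ/2)=0.0297277828; c=2·atan2(√a, √(1-a))=0.346566732; dist=6371·c=2207.977 ≈ 2208.0 km; running total=32668.5 km
Leg 5 bearing: y=sinΔλ·cosφ2=0.33839830, x=cosφ1·sinφ2-sinφ1·cosφ2·cosΔλ=0.02937276; θ=atan2(y, x)=85.0392° ≈ 85.0°
Leg 6: φ1=0.2550764, φ2=0.8598557, Δφ=0.6047793, Δλ=-4.2606349 rad; a=sin²(Δφ/2)+cosφ1·cosφ2·sin²(Δλ/2)=0.5422269712; c=2·atan2(√a, √(1-a))=1.655350987; dist=6371·c=10546.241 ≈ 10546.2 km; running total=43214.7 km
Leg 6 bearing: y=sinΔλ·cosφ2=0.58708516, x=cosφ1·sinφ2-sinφ1·cosφ2·cosΔλ=0.80510779; θ=atan2(y, x)=36.0996° ≈ 36.1°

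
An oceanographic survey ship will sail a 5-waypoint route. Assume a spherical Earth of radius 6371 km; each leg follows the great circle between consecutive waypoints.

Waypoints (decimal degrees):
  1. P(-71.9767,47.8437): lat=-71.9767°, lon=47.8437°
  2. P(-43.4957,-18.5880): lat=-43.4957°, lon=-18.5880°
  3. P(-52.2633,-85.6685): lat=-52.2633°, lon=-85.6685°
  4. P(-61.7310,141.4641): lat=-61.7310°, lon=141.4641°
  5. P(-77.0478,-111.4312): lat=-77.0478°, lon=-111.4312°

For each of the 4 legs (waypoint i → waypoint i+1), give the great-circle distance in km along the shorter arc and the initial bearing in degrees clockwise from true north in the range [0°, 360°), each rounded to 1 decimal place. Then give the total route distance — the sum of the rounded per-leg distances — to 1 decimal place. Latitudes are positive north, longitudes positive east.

Leg 1: φ1=-1.2562304, φ2=-0.7591432, Δφ=0.4970872, Δλ=-1.1594519 rad; a=sin²(Δφ/2)+cosφ1·cosφ2·sin²(Δλ/2)=0.1278649413; c=2·atan2(√a, √(1-a))=0.731354989; dist=6371·c=4659.463 ≈ 4659.5 km; running total=4659.5 km
Leg 1 bearing: y=sinΔλ·cosφ2=-0.66491396, x=cosφ1·sinφ2-sinφ1·cosφ2·cosΔλ=0.06286034; θ=atan2(y, x)=-84.5994° <0 so +360° → 275.4006° ≈ 275.4°
Leg 2: φ1=-0.7591432, φ2=-0.9121667, Δφ=-0.1530235, Δλ=-1.1707756 rad; a=sin²(Δφ/2)+cosφ1·cosφ2·sin²(Δλ/2)=0.1413829998; c=2·atan2(√a, √(1-a))=0.770971550; dist=6371·c=4911.860 ≈ 4911.9 km; running total=9571.4 km
Leg 2 bearing: y=sinΔλ·cosφ2=-0.56371545, x=cosφ1·sinφ2-sinφ1·cosφ2·cosΔλ=-0.40963433; θ=atan2(y, x)=-126.0047° <0 so +360° → 233.9953° ≈ 234.0°
Leg 3: φ1=-0.9121667, φ2=-1.0774092, Δφ=-0.1652425, Δλ=3.9642117 rad; a=sin²(Δφ/2)+cosφ1·cosφ2·sin²(Δλ/2)=0.2503425561; c=2·atan2(√a, √(1-a))=1.047988470; dist=6371·c=6676.735 ≈ 6676.7 km; running total=16248.1 km
Leg 3 bearing: y=sinΔλ·cosφ2=-0.34712431, x=cosφ1·sinφ2-sinφ1·cosφ2·cosΔλ=-0.79384467; θ=atan2(y, x)=-156.3817° <0 so +360° → 203.6183° ≈ 203.6°
Leg 4: φ1=-1.0774092, φ2=-1.3447378, Δφ=-0.2673286, Δλ=-4.4138556 rad; a=sin²(Δφ/2)+cosφ1·cosφ2·sin²(Δλ/2)=0.0864482184; c=2·atan2(√a, √(1-a))=0.596861703; dist=6371·c=3802.606 ≈ 3802.6 km; running total=20050.7 km
Leg 4 bearing: y=sinΔλ·cosφ2=0.21422421, x=cosφ1·sinφ2-sinφ1·cosφ2·cosΔλ=-0.51962263; θ=atan2(y, x)=157.5952° ≈ 157.6°

Leg 1: dist=4659.5 km, bearing=275.4°
Leg 2: dist=4911.9 km, bearing=234.0°
Leg 3: dist=6676.7 km, bearing=203.6°
Leg 4: dist=3802.6 km, bearing=157.6°
Total: 20050.7 km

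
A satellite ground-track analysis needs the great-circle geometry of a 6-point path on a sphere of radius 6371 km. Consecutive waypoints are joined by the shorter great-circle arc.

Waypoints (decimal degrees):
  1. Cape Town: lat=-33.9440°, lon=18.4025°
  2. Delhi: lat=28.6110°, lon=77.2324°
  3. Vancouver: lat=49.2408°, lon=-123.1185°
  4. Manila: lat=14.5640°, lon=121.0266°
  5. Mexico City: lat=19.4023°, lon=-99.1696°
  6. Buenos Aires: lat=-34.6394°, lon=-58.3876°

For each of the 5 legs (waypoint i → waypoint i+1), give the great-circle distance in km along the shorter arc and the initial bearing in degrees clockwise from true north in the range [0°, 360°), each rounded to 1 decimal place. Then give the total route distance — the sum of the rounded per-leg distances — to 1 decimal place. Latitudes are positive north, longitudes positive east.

Leg 1: dist=9308.1 km, bearing=49.1°
Leg 2: dist=11126.1 km, bearing=13.3°
Leg 3: dist=10550.4 km, bearing=299.1°
Leg 4: dist=14217.7 km, bearing=50.5°
Leg 5: dist=7394.3 km, bearing=144.1°
Total: 52596.6 km

Leg 1: φ1=-0.5924346, φ2=0.4993562, Δφ=1.0917907, Δλ=1.0267755 rad; a=sin²(Δφ/2)+cosφ1·cosφ2·sin²(Δλ/2)=0.4452207443; c=2·atan2(√a, √(1-a))=1.461017450; dist=6371·c=9308.142 ≈ 9308.1 km; running total=9308.1 km
Leg 1 bearing: y=sinΔλ·cosφ2=0.75115386, x=cosφ1·sinφ2-sinφ1·cosφ2·cosΔλ=0.65097221; θ=atan2(y, x)=49.0868° ≈ 49.1°
Leg 2: φ1=0.4993562, φ2=0.8594141, Δφ=0.3600579, Δλ=-3.4967829 rad; a=sin²(Δφ/2)+cosφ1·cosφ2·sin²(Δλ/2)=0.5873323419; c=2·atan2(√a, √(1-a))=1.746361534; dist=6371·c=11126.069 ≈ 11126.1 km; running total=20434.2 km
Leg 2 bearing: y=sinΔλ·cosφ2=0.22705172, x=cosφ1·sinφ2-sinφ1·cosφ2·cosΔλ=0.95809173; θ=atan2(y, x)=13.3322° ≈ 13.3°
Leg 3: φ1=0.8594141, φ2=0.2541898, Δφ=-0.6052243, Δλ=4.2611358 rad; a=sin²(Δφ/2)+cosφ1·cosφ2·sin²(Δλ/2)=0.5425483770; c=2·atan2(√a, √(1-a))=1.655996121; dist=6371·c=10550.351 ≈ 10550.4 km; running total=30984.6 km
Leg 3 bearing: y=sinΔλ·cosφ2=-0.87098512, x=cosφ1·sinφ2-sinφ1·cosφ2·cosΔλ=0.48388373; θ=atan2(y, x)=-60.9452° <0 so +360° → 299.0548° ≈ 299.1°
Leg 4: φ1=0.2541898, φ2=0.3386340, Δφ=0.0844443, Δλ=-3.8431487 rad; a=sin²(Δφ/2)+cosφ1·cosφ2·sin²(Δλ/2)=0.8068872237; c=2·atan2(√a, √(1-a))=2.231629003; dist=6371·c=14217.708 ≈ 14217.7 km; running total=45202.3 km
Leg 4 bearing: y=sinΔλ·cosφ2=0.60875393, x=cosφ1·sinφ2-sinφ1·cosφ2·cosΔλ=0.50269233; θ=atan2(y, x)=50.4510° ≈ 50.5°
Leg 5: φ1=0.3386340, φ2=-0.6045716, Δφ=-0.9432056, Δλ=0.7117802 rad; a=sin²(Δφ/2)+cosφ1·cosφ2·sin²(Δλ/2)=0.3006107376; c=2·atan2(√a, √(1-a))=1.160611832; dist=6371·c=7394.258 ≈ 7394.3 km; running total=52596.6 km
Leg 5 bearing: y=sinΔλ·cosφ2=0.53740330, x=cosφ1·sinφ2-sinφ1·cosφ2·cosΔλ=-0.74308370; θ=atan2(y, x)=144.1253° ≈ 144.1°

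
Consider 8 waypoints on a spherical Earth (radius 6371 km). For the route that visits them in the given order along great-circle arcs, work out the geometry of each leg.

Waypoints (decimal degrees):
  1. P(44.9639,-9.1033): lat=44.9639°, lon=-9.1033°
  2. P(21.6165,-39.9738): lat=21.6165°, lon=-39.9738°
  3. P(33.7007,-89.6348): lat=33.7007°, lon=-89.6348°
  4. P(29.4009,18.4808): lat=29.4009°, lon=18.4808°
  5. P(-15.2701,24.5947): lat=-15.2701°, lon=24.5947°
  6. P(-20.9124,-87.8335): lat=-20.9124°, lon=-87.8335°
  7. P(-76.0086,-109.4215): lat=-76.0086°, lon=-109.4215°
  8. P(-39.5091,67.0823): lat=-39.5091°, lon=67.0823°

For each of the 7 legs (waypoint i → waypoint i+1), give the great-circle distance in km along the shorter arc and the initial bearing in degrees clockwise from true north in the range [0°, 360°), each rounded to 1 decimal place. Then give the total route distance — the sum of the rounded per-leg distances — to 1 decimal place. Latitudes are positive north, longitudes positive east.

Leg 1: φ1=0.7847681, φ2=0.3772791, Δφ=-0.4074890, Δλ=-0.5387919 rad; a=sin²(Δφ/2)+cosφ1·cosφ2·sin²(Δλ/2)=0.0875354220; c=2·atan2(√a, √(1-a))=0.600719474; dist=6371·c=3827.184 ≈ 3827.2 km; running total=3827.2 km
Leg 1 bearing: y=sinΔλ·cosφ2=-0.47701333, x=cosφ1·sinφ2-sinφ1·cosφ2·cosΔλ=-0.30323286; θ=atan2(y, x)=-122.4437° <0 so +360° → 237.5563° ≈ 237.6°
Leg 2: φ1=0.3772791, φ2=0.5881882, Δφ=0.2109091, Δλ=-0.8667480 rad; a=sin²(Δφ/2)+cosφ1·cosφ2·sin²(Δλ/2)=0.1474716978; c=2·atan2(√a, √(1-a))=0.788293364; dist=6371·c=5022.217 ≈ 5022.2 km; running total=8849.4 km
Leg 2 bearing: y=sinΔλ·cosφ2=-0.63413347, x=cosφ1·sinφ2-sinφ1·cosφ2·cosΔλ=0.31744278; θ=atan2(y, x)=-63.4078° <0 so +360° → 296.5922° ≈ 296.6°
Leg 3: φ1=0.5881882, φ2=0.5131425, Δφ=-0.0750457, Δλ=1.8869732 rad; a=sin²(Δφ/2)+cosφ1·cosφ2·sin²(Δλ/2)=0.4764886519; c=2·atan2(√a, √(1-a))=1.523756284; dist=6371·c=9707.851 ≈ 9707.9 km; running total=18557.3 km
Leg 3 bearing: y=sinΔλ·cosφ2=0.82802138, x=cosφ1·sinφ2-sinφ1·cosφ2·cosΔλ=0.55872127; θ=atan2(y, x)=55.9898° ≈ 56.0°
Leg 4: φ1=0.5131425, φ2=-0.2665135, Δφ=-0.7796560, Δλ=0.1067077 rad; a=sin²(Δφ/2)+cosφ1·cosφ2·sin²(Δλ/2)=0.1468124764; c=2·atan2(√a, √(1-a))=0.786432457; dist=6371·c=5010.361 ≈ 5010.4 km; running total=23567.7 km
Leg 4 bearing: y=sinΔλ·cosφ2=0.10274512, x=cosφ1·sinφ2-sinφ1·cosφ2·cosΔλ=-0.70034115; θ=atan2(y, x)=171.6538° ≈ 171.7°
Leg 5: φ1=-0.2665135, φ2=-0.3649902, Δφ=-0.0984767, Δλ=-1.9622423 rad; a=sin²(Δφ/2)+cosφ1·cosφ2·sin²(Δλ/2)=0.6249017856; c=2·atan2(√a, √(1-a))=1.823273717; dist=6371·c=11616.077 ≈ 11616.1 km; running total=35183.8 km
Leg 5 bearing: y=sinΔλ·cosφ2=-0.86346833, x=cosφ1·sinφ2-sinφ1·cosφ2·cosΔλ=-0.43820156; θ=atan2(y, x)=-116.9073° <0 so +360° → 243.0927° ≈ 243.1°
Leg 6: φ1=-0.3649902, φ2=-1.3266003, Δφ=-0.9616101, Δλ=-0.3767817 rad; a=sin²(Δφ/2)+cosφ1·cosφ2·sin²(Δλ/2)=0.2218211453; c=2·atan2(√a, √(1-a))=0.980800314; dist=6371·c=6248.679 ≈ 6248.7 km; running total=41432.5 km
Leg 6 bearing: y=sinΔλ·cosφ2=-0.08895669, x=cosφ1·sinφ2-sinφ1·cosφ2·cosΔλ=-0.82616754; θ=atan2(y, x)=-173.8544° <0 so +360° → 186.1456° ≈ 186.1°
Leg 7: φ1=-1.3266003, φ2=-0.6895639, Δφ=0.6370365, Δλ=3.0805725 rad; a=sin²(Δφ/2)+cosφ1·cosφ2·sin²(Δλ/2)=0.2844314608; c=2·atan2(√a, √(1-a))=1.125043710; dist=6371·c=7167.653 ≈ 7167.7 km; running total=48600.2 km
Leg 7 bearing: y=sinΔλ·cosφ2=0.04704931, x=cosφ1·sinφ2-sinφ1·cosφ2·cosΔλ=-0.90105892; θ=atan2(y, x)=177.0110° ≈ 177.0°

Leg 1: dist=3827.2 km, bearing=237.6°
Leg 2: dist=5022.2 km, bearing=296.6°
Leg 3: dist=9707.9 km, bearing=56.0°
Leg 4: dist=5010.4 km, bearing=171.7°
Leg 5: dist=11616.1 km, bearing=243.1°
Leg 6: dist=6248.7 km, bearing=186.1°
Leg 7: dist=7167.7 km, bearing=177.0°
Total: 48600.2 km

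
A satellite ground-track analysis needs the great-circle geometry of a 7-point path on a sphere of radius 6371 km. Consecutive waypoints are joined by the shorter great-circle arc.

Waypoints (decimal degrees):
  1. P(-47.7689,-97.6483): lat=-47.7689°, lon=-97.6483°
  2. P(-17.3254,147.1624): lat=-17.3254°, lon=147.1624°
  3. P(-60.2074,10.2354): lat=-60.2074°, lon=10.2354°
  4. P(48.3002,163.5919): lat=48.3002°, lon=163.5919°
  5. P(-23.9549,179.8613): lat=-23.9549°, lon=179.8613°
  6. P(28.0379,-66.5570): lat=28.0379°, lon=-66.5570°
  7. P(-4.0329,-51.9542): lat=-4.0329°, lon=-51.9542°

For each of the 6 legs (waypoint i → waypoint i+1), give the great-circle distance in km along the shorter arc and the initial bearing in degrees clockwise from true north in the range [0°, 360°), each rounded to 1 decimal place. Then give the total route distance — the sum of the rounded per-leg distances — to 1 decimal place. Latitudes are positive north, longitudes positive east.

Leg 1: φ1=-0.8337246, φ2=-0.3023853, Δφ=0.5313393, Δλ=4.2727528 rad; a=sin²(Δφ/2)+cosφ1·cosφ2·sin²(Δλ/2)=0.5262908726; c=2·atan2(√a, √(1-a))=1.623402332; dist=6371·c=10342.696 ≈ 10342.7 km; running total=10342.7 km
Leg 1 bearing: y=sinΔλ·cosφ2=-0.86384992, x=cosφ1·sinφ2-sinφ1·cosφ2·cosΔλ=-0.50099748; θ=atan2(y, x)=-120.1120° <0 so +360° → 239.8880° ≈ 239.9°
Leg 2: φ1=-0.3023853, φ2=-1.0508174, Δφ=-0.7484321, Δλ=-2.3898270 rad; a=sin²(Δφ/2)+cosφ1·cosφ2·sin²(Δλ/2)=0.5440221438; c=2·atan2(√a, √(1-a))=1.658954763; dist=6371·c=10569.201 ≈ 10569.2 km; running total=20911.9 km
Leg 2 bearing: y=sinΔλ·cosφ2=-0.33932169, x=cosφ1·sinφ2-sinφ1·cosφ2·cosΔλ=-0.93654097; θ=atan2(y, x)=-160.0839° <0 so +360° → 199.9161° ≈ 199.9°
Leg 3: φ1=-1.0508174, φ2=0.8429975, Δφ=1.8938149, Δλ=2.6765759 rad; a=sin²(Δφ/2)+cosφ1·cosφ2·sin²(Δλ/2)=0.9716929044; c=2·atan2(√a, √(1-a))=2.803490302; dist=6371·c=17861.037 ≈ 17861.0 km; running total=38772.9 km
Leg 3 bearing: y=sinΔλ·cosφ2=0.29831328, x=cosφ1·sinφ2-sinφ1·cosφ2·cosΔλ=-0.14502553; θ=atan2(y, x)=115.9268° ≈ 115.9°
Leg 4: φ1=0.8429975, φ2=-0.4180919, Δφ=-1.2610894, Δλ=0.2839546 rad; a=sin²(Δφ/2)+cosφ1·cosφ2·sin²(Δλ/2)=0.3597824728; c=2·atan2(√a, √(1-a))=1.286549006; dist=6371·c=8196.604 ≈ 8196.6 km; running total=46969.5 km
Leg 4 bearing: y=sinΔλ·cosφ2=0.25602309, x=cosφ1·sinφ2-sinφ1·cosφ2·cosΔλ=-0.92509911; θ=atan2(y, x)=164.5305° ≈ 164.5°
Leg 5: φ1=-0.4180919, φ2=0.4893537, Δφ=0.9074455, Δλ=-4.3008107 rad; a=sin²(Δφ/2)+cosφ1·cosφ2·sin²(Δλ/2)=0.7567703275; c=2·atan2(√a, √(1-a))=2.110102370; dist=6371·c=13443.462 ≈ 13443.5 km; running total=60413.0 km
Leg 5 bearing: y=sinΔλ·cosφ2=0.80892834, x=cosφ1·sinφ2-sinφ1·cosφ2·cosΔλ=0.28620087; θ=atan2(y, x)=70.5161° ≈ 70.5°
Leg 6: φ1=0.4893537, φ2=-0.0703874, Δφ=-0.5597411, Δλ=0.2548669 rad; a=sin²(Δφ/2)+cosφ1·cosφ2·sin²(Δλ/2)=0.0905243591; c=2·atan2(√a, √(1-a))=0.611215169; dist=6371·c=3894.052 ≈ 3894.1 km; running total=64307.1 km
Leg 6 bearing: y=sinΔλ·cosφ2=0.25149237, x=cosφ1·sinφ2-sinφ1·cosφ2·cosΔλ=-0.51582011; θ=atan2(y, x)=154.0081° ≈ 154.0°

Leg 1: dist=10342.7 km, bearing=239.9°
Leg 2: dist=10569.2 km, bearing=199.9°
Leg 3: dist=17861.0 km, bearing=115.9°
Leg 4: dist=8196.6 km, bearing=164.5°
Leg 5: dist=13443.5 km, bearing=70.5°
Leg 6: dist=3894.1 km, bearing=154.0°
Total: 64307.1 km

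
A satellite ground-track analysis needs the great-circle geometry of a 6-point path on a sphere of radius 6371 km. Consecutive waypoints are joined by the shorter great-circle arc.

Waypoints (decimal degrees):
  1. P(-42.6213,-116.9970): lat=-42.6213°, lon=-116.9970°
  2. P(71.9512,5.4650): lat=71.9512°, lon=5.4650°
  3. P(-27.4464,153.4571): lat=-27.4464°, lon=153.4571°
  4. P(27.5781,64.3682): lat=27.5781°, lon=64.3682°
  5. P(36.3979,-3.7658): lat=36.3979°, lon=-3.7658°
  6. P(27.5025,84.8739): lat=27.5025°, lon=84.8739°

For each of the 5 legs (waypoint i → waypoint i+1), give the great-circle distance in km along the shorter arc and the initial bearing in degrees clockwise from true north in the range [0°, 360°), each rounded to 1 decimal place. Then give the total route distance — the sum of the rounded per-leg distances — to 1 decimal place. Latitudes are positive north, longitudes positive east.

Leg 1: dist=15568.8 km, bearing=24.0°
Leg 2: dist=14697.1 km, bearing=39.4°
Leg 3: dist=11296.1 km, bearing=295.2°
Leg 4: dist=6370.0 km, bearing=297.4°
Leg 5: dist=8126.6 km, bearing=67.9°
Total: 56058.6 km

Leg 1: φ1=-0.7438820, φ2=1.2557853, Δφ=1.9996674, Δλ=2.1373651 rad; a=sin²(Δφ/2)+cosφ1·cosφ2·sin²(Δλ/2)=0.8830987999; c=2·atan2(√a, √(1-a))=2.443699256; dist=6371·c=15568.808 ≈ 15568.8 km; running total=15568.8 km
Leg 1 bearing: y=sinΔλ·cosφ2=0.26141572, x=cosφ1·sinφ2-sinφ1·cosφ2·cosΔλ=0.58702901; θ=atan2(y, x)=24.0044° ≈ 24.0°
Leg 2: φ1=1.2557853, φ2=-0.4790300, Δφ=-1.7348154, Δλ=2.5829494 rad; a=sin²(Δφ/2)+cosφ1·cosφ2·sin²(Δλ/2)=0.8356959604; c=2·atan2(√a, √(1-a))=2.306881696; dist=6371·c=14697.143 ≈ 14697.1 km; running total=30265.9 km
Leg 2 bearing: y=sinΔλ·cosφ2=0.47037659, x=cosφ1·sinφ2-sinφ1·cosφ2·cosΔλ=0.57269429; θ=atan2(y, x)=39.3976° ≈ 39.4°
Leg 3: φ1=-0.4790300, φ2=0.4813286, Δφ=0.9603587, Δλ=-1.5548946 rad; a=sin²(Δφ/2)+cosφ1·cosφ2·sin²(Δλ/2)=0.6004388458; c=2·atan2(√a, √(1-a))=1.773050120; dist=6371·c=11296.102 ≈ 11296.1 km; running total=41562.0 km
Leg 3 bearing: y=sinΔλ·cosφ2=-0.88626853, x=cosφ1·sinφ2-sinφ1·cosφ2·cosΔλ=0.41734427; θ=atan2(y, x)=-64.7842° <0 so +360° → 295.2158° ≈ 295.2°
Leg 4: φ1=0.4813286, φ2=0.6352632, Δφ=0.1539345, Δλ=-1.1891626 rad; a=sin²(Δφ/2)+cosφ1·cosφ2·sin²(Δλ/2)=0.2297832545; c=2·atan2(√a, √(1-a))=0.999844092; dist=6371·c=6370.007 ≈ 6370.0 km; running total=47932.0 km
Leg 4 bearing: y=sinΔλ·cosφ2=-0.74700785, x=cosφ1·sinφ2-sinφ1·cosφ2·cosΔλ=0.38718331; θ=atan2(y, x)=-62.6017° <0 so +360° → 297.3983° ≈ 297.4°
Leg 5: φ1=0.6352632, φ2=0.4800092, Δφ=-0.1552540, Δλ=1.5470546 rad; a=sin²(Δφ/2)+cosφ1·cosφ2·sin²(Δλ/2)=0.3545157213; c=2·atan2(√a, √(1-a))=1.275557285; dist=6371·c=8126.575 ≈ 8126.6 km; running total=56058.6 km
Leg 5 bearing: y=sinΔλ·cosφ2=0.88674071, x=cosφ1·sinφ2-sinφ1·cosφ2·cosΔλ=0.35920497; θ=atan2(y, x)=67.9479° ≈ 67.9°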